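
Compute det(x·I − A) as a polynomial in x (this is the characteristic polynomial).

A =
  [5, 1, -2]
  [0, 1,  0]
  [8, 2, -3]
x^3 - 3*x^2 + 3*x - 1

Expanding det(x·I − A) (e.g. by cofactor expansion or by noting that A is similar to its Jordan form J, which has the same characteristic polynomial as A) gives
  χ_A(x) = x^3 - 3*x^2 + 3*x - 1
which factors as (x - 1)^3. The eigenvalues (with algebraic multiplicities) are λ = 1 with multiplicity 3.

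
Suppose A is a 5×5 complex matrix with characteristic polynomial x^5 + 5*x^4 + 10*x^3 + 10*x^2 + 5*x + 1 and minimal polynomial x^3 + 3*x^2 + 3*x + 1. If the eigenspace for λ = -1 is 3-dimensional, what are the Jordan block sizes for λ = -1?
Block sizes for λ = -1: [3, 1, 1]

Step 1 — from the characteristic polynomial, algebraic multiplicity of λ = -1 is 5. From dim ker(A − (-1)·I) = 3, there are exactly 3 Jordan blocks for λ = -1.
Step 2 — from the minimal polynomial, the factor (x + 1)^3 tells us the largest block for λ = -1 has size 3.
Step 3 — with total size 5, 3 blocks, and largest block 3, the block sizes (in nonincreasing order) are [3, 1, 1].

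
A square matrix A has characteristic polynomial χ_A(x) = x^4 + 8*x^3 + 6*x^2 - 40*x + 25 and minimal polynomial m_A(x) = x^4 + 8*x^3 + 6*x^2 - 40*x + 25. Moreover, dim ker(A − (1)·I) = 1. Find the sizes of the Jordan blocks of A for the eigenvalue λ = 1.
Block sizes for λ = 1: [2]

Step 1 — from the characteristic polynomial, algebraic multiplicity of λ = 1 is 2. From dim ker(A − (1)·I) = 1, there are exactly 1 Jordan blocks for λ = 1.
Step 2 — from the minimal polynomial, the factor (x − 1)^2 tells us the largest block for λ = 1 has size 2.
Step 3 — with total size 2, 1 blocks, and largest block 2, the block sizes (in nonincreasing order) are [2].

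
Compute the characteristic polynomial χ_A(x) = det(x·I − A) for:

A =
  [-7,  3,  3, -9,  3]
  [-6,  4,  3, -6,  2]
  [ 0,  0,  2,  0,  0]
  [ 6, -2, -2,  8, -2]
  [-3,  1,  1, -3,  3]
x^5 - 10*x^4 + 40*x^3 - 80*x^2 + 80*x - 32

Expanding det(x·I − A) (e.g. by cofactor expansion or by noting that A is similar to its Jordan form J, which has the same characteristic polynomial as A) gives
  χ_A(x) = x^5 - 10*x^4 + 40*x^3 - 80*x^2 + 80*x - 32
which factors as (x - 2)^5. The eigenvalues (with algebraic multiplicities) are λ = 2 with multiplicity 5.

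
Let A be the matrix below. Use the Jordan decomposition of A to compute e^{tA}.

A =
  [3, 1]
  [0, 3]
e^{tA} =
  [exp(3*t), t*exp(3*t)]
  [0, exp(3*t)]

Strategy: write A = P · J · P⁻¹ where J is a Jordan canonical form, so e^{tA} = P · e^{tJ} · P⁻¹, and e^{tJ} can be computed block-by-block.

A has Jordan form
J =
  [3, 1]
  [0, 3]
(up to reordering of blocks).

Per-block formulas:
  For a 2×2 Jordan block J_2(3): exp(t · J_2(3)) = e^(3t)·(I + t·N), where N is the 2×2 nilpotent shift.

After assembling e^{tJ} and conjugating by P, we get:

e^{tA} =
  [exp(3*t), t*exp(3*t)]
  [0, exp(3*t)]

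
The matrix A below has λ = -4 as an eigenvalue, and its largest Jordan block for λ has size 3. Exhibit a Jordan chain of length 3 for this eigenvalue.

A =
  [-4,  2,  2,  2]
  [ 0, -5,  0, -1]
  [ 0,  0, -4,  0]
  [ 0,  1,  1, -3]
A Jordan chain for λ = -4 of length 3:
v_1 = (2, -1, 0, 1)ᵀ
v_2 = (2, 0, 0, 1)ᵀ
v_3 = (0, 0, 1, 0)ᵀ

Let N = A − (-4)·I. We want v_3 with N^3 v_3 = 0 but N^2 v_3 ≠ 0; then v_{j-1} := N · v_j for j = 3, …, 2.

Pick v_3 = (0, 0, 1, 0)ᵀ.
Then v_2 = N · v_3 = (2, 0, 0, 1)ᵀ.
Then v_1 = N · v_2 = (2, -1, 0, 1)ᵀ.

Sanity check: (A − (-4)·I) v_1 = (0, 0, 0, 0)ᵀ = 0. ✓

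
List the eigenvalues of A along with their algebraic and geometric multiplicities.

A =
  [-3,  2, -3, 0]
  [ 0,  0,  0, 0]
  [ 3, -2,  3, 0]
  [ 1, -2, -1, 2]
λ = 0: alg = 3, geom = 2; λ = 2: alg = 1, geom = 1

Step 1 — factor the characteristic polynomial to read off the algebraic multiplicities:
  χ_A(x) = x^3*(x - 2)

Step 2 — compute geometric multiplicities via the rank-nullity identity g(λ) = n − rank(A − λI):
  rank(A − (0)·I) = 2, so dim ker(A − (0)·I) = n − 2 = 2
  rank(A − (2)·I) = 3, so dim ker(A − (2)·I) = n − 3 = 1

Summary:
  λ = 0: algebraic multiplicity = 3, geometric multiplicity = 2
  λ = 2: algebraic multiplicity = 1, geometric multiplicity = 1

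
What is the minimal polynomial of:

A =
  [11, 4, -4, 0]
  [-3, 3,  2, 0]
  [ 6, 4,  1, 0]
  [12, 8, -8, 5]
x^2 - 10*x + 25

The characteristic polynomial is χ_A(x) = (x - 5)^4, so the eigenvalues are known. The minimal polynomial is
  m_A(x) = Π_λ (x − λ)^{k_λ}
where k_λ is the size of the *largest* Jordan block for λ (equivalently, the smallest k with (A − λI)^k v = 0 for every generalised eigenvector v of λ).

  λ = 5: largest Jordan block has size 2, contributing (x − 5)^2

So m_A(x) = (x - 5)^2 = x^2 - 10*x + 25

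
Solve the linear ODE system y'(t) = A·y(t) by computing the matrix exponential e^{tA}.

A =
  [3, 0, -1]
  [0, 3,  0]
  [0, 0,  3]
e^{tA} =
  [exp(3*t), 0, -t*exp(3*t)]
  [0, exp(3*t), 0]
  [0, 0, exp(3*t)]

Strategy: write A = P · J · P⁻¹ where J is a Jordan canonical form, so e^{tA} = P · e^{tJ} · P⁻¹, and e^{tJ} can be computed block-by-block.

A has Jordan form
J =
  [3, 1, 0]
  [0, 3, 0]
  [0, 0, 3]
(up to reordering of blocks).

Per-block formulas:
  For a 1×1 block at λ = 3: exp(t · [3]) = [e^(3t)].
  For a 2×2 Jordan block J_2(3): exp(t · J_2(3)) = e^(3t)·(I + t·N), where N is the 2×2 nilpotent shift.

After assembling e^{tJ} and conjugating by P, we get:

e^{tA} =
  [exp(3*t), 0, -t*exp(3*t)]
  [0, exp(3*t), 0]
  [0, 0, exp(3*t)]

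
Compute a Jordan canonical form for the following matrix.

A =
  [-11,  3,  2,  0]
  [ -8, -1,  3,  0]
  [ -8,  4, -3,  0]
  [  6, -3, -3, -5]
J_3(-5) ⊕ J_1(-5)

The characteristic polynomial is
  det(x·I − A) = x^4 + 20*x^3 + 150*x^2 + 500*x + 625 = (x + 5)^4

Eigenvalues and multiplicities (the geometric multiplicity of λ is n − rank(A − λI), which equals the number of Jordan blocks for λ):
  λ = -5: algebraic multiplicity = 4, geometric multiplicity = 2

Determining the block sizes for each eigenvalue:
  λ = -5: with am = 4 and gm = 2, the partition is not yet determined (e.g. several partitions of 4 into 2 parts exist). Let N = A − (-5)·I. Computing rank(N^1) = 2, rank(N^2) = 1, rank(N^3) = 0; the number of blocks of size ≥ j is rank(N^{j−1}) − rank(N^j), giving [2, 1, 1]. So we have 1 block(s) of size 3, 1 block(s) of size 1 → block sizes [3, 1]

Assembling the blocks gives a Jordan form
J =
  [-5,  1,  0,  0]
  [ 0, -5,  1,  0]
  [ 0,  0, -5,  0]
  [ 0,  0,  0, -5]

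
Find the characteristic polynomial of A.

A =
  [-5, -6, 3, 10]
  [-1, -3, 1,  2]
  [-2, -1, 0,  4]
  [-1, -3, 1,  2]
x^4 + 6*x^3 + 12*x^2 + 8*x

Expanding det(x·I − A) (e.g. by cofactor expansion or by noting that A is similar to its Jordan form J, which has the same characteristic polynomial as A) gives
  χ_A(x) = x^4 + 6*x^3 + 12*x^2 + 8*x
which factors as x*(x + 2)^3. The eigenvalues (with algebraic multiplicities) are λ = -2 with multiplicity 3, λ = 0 with multiplicity 1.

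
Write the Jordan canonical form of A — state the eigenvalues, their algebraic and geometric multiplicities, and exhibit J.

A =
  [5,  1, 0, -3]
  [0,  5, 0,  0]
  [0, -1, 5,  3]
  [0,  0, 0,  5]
J_2(5) ⊕ J_1(5) ⊕ J_1(5)

The characteristic polynomial is
  det(x·I − A) = x^4 - 20*x^3 + 150*x^2 - 500*x + 625 = (x - 5)^4

Eigenvalues and multiplicities (the geometric multiplicity of λ is n − rank(A − λI), which equals the number of Jordan blocks for λ):
  λ = 5: algebraic multiplicity = 4, geometric multiplicity = 3

Determining the block sizes for each eigenvalue:
  λ = 5: 3 blocks summing to 4 forces exactly one block of size 2 and the rest size 1 → block sizes [2, 1, 1]

Assembling the blocks gives a Jordan form
J =
  [5, 1, 0, 0]
  [0, 5, 0, 0]
  [0, 0, 5, 0]
  [0, 0, 0, 5]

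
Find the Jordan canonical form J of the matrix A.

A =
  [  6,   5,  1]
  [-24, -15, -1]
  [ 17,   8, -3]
J_3(-4)

The characteristic polynomial is
  det(x·I − A) = x^3 + 12*x^2 + 48*x + 64 = (x + 4)^3

Eigenvalues and multiplicities (the geometric multiplicity of λ is n − rank(A − λI), which equals the number of Jordan blocks for λ):
  λ = -4: algebraic multiplicity = 3, geometric multiplicity = 1

Determining the block sizes for each eigenvalue:
  λ = -4: one block (gm = 1), so the single block has size am = 3 → block sizes [3]

Assembling the blocks gives a Jordan form
J =
  [-4,  1,  0]
  [ 0, -4,  1]
  [ 0,  0, -4]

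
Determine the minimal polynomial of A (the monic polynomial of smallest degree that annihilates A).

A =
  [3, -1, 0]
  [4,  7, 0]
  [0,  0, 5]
x^2 - 10*x + 25

The characteristic polynomial is χ_A(x) = (x - 5)^3, so the eigenvalues are known. The minimal polynomial is
  m_A(x) = Π_λ (x − λ)^{k_λ}
where k_λ is the size of the *largest* Jordan block for λ (equivalently, the smallest k with (A − λI)^k v = 0 for every generalised eigenvector v of λ).

  λ = 5: largest Jordan block has size 2, contributing (x − 5)^2

So m_A(x) = (x - 5)^2 = x^2 - 10*x + 25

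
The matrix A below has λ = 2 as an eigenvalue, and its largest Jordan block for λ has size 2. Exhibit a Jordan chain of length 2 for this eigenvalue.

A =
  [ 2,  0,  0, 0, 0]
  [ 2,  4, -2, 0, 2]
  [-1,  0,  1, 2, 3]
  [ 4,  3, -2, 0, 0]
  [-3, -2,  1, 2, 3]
A Jordan chain for λ = 2 of length 2:
v_1 = (0, 2, -1, 4, -3)ᵀ
v_2 = (1, 0, 0, 0, 0)ᵀ

Let N = A − (2)·I. We want v_2 with N^2 v_2 = 0 but N^1 v_2 ≠ 0; then v_{j-1} := N · v_j for j = 2, …, 2.

Pick v_2 = (1, 0, 0, 0, 0)ᵀ.
Then v_1 = N · v_2 = (0, 2, -1, 4, -3)ᵀ.

Sanity check: (A − (2)·I) v_1 = (0, 0, 0, 0, 0)ᵀ = 0. ✓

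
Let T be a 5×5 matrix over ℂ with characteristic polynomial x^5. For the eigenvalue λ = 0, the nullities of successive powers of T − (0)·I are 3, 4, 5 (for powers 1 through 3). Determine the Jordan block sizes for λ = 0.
Block sizes for λ = 0: [3, 1, 1]

From the dimensions of kernels of powers, the number of Jordan blocks of size at least j is d_j − d_{j−1} where d_j = dim ker(N^j) (with d_0 = 0). Computing the differences gives [3, 1, 1].
The number of blocks of size exactly k is (#blocks of size ≥ k) − (#blocks of size ≥ k + 1), so the partition is: 2 block(s) of size 1, 1 block(s) of size 3.
In nonincreasing order the block sizes are [3, 1, 1].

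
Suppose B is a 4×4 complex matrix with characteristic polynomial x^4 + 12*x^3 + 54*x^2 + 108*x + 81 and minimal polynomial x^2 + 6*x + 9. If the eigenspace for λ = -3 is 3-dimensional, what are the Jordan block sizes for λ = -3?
Block sizes for λ = -3: [2, 1, 1]

Step 1 — from the characteristic polynomial, algebraic multiplicity of λ = -3 is 4. From dim ker(B − (-3)·I) = 3, there are exactly 3 Jordan blocks for λ = -3.
Step 2 — from the minimal polynomial, the factor (x + 3)^2 tells us the largest block for λ = -3 has size 2.
Step 3 — with total size 4, 3 blocks, and largest block 2, the block sizes (in nonincreasing order) are [2, 1, 1].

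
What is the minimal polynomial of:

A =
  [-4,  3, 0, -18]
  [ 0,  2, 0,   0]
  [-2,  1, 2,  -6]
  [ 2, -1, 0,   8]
x^2 - 4*x + 4

The characteristic polynomial is χ_A(x) = (x - 2)^4, so the eigenvalues are known. The minimal polynomial is
  m_A(x) = Π_λ (x − λ)^{k_λ}
where k_λ is the size of the *largest* Jordan block for λ (equivalently, the smallest k with (A − λI)^k v = 0 for every generalised eigenvector v of λ).

  λ = 2: largest Jordan block has size 2, contributing (x − 2)^2

So m_A(x) = (x - 2)^2 = x^2 - 4*x + 4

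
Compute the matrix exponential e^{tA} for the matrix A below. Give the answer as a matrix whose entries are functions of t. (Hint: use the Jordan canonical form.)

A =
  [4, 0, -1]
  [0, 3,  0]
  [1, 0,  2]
e^{tA} =
  [t*exp(3*t) + exp(3*t), 0, -t*exp(3*t)]
  [0, exp(3*t), 0]
  [t*exp(3*t), 0, -t*exp(3*t) + exp(3*t)]

Strategy: write A = P · J · P⁻¹ where J is a Jordan canonical form, so e^{tA} = P · e^{tJ} · P⁻¹, and e^{tJ} can be computed block-by-block.

A has Jordan form
J =
  [3, 1, 0]
  [0, 3, 0]
  [0, 0, 3]
(up to reordering of blocks).

Per-block formulas:
  For a 1×1 block at λ = 3: exp(t · [3]) = [e^(3t)].
  For a 2×2 Jordan block J_2(3): exp(t · J_2(3)) = e^(3t)·(I + t·N), where N is the 2×2 nilpotent shift.

After assembling e^{tJ} and conjugating by P, we get:

e^{tA} =
  [t*exp(3*t) + exp(3*t), 0, -t*exp(3*t)]
  [0, exp(3*t), 0]
  [t*exp(3*t), 0, -t*exp(3*t) + exp(3*t)]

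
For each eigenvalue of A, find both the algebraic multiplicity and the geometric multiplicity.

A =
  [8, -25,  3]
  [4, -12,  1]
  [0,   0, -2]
λ = -2: alg = 3, geom = 1

Step 1 — factor the characteristic polynomial to read off the algebraic multiplicities:
  χ_A(x) = (x + 2)^3

Step 2 — compute geometric multiplicities via the rank-nullity identity g(λ) = n − rank(A − λI):
  rank(A − (-2)·I) = 2, so dim ker(A − (-2)·I) = n − 2 = 1

Summary:
  λ = -2: algebraic multiplicity = 3, geometric multiplicity = 1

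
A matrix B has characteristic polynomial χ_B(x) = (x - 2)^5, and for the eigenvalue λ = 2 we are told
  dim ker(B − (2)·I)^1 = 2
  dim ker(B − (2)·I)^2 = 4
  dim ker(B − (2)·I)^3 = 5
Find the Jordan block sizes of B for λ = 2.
Block sizes for λ = 2: [3, 2]

From the dimensions of kernels of powers, the number of Jordan blocks of size at least j is d_j − d_{j−1} where d_j = dim ker(N^j) (with d_0 = 0). Computing the differences gives [2, 2, 1].
The number of blocks of size exactly k is (#blocks of size ≥ k) − (#blocks of size ≥ k + 1), so the partition is: 1 block(s) of size 2, 1 block(s) of size 3.
In nonincreasing order the block sizes are [3, 2].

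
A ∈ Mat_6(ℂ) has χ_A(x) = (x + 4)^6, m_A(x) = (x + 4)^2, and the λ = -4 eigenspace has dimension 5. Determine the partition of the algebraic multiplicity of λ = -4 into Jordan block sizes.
Block sizes for λ = -4: [2, 1, 1, 1, 1]

Step 1 — from the characteristic polynomial, algebraic multiplicity of λ = -4 is 6. From dim ker(A − (-4)·I) = 5, there are exactly 5 Jordan blocks for λ = -4.
Step 2 — from the minimal polynomial, the factor (x + 4)^2 tells us the largest block for λ = -4 has size 2.
Step 3 — with total size 6, 5 blocks, and largest block 2, the block sizes (in nonincreasing order) are [2, 1, 1, 1, 1].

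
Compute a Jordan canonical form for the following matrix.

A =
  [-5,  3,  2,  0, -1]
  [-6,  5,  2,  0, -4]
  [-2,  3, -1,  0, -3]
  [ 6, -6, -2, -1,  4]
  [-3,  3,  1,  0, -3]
J_3(-1) ⊕ J_1(-1) ⊕ J_1(-1)

The characteristic polynomial is
  det(x·I − A) = x^5 + 5*x^4 + 10*x^3 + 10*x^2 + 5*x + 1 = (x + 1)^5

Eigenvalues and multiplicities (the geometric multiplicity of λ is n − rank(A − λI), which equals the number of Jordan blocks for λ):
  λ = -1: algebraic multiplicity = 5, geometric multiplicity = 3

Determining the block sizes for each eigenvalue:
  λ = -1: with am = 5 and gm = 3, the partition is not yet determined (e.g. several partitions of 5 into 3 parts exist). Let N = A − (-1)·I. Computing rank(N^1) = 2, rank(N^2) = 1, rank(N^3) = 0; the number of blocks of size ≥ j is rank(N^{j−1}) − rank(N^j), giving [3, 1, 1]. So we have 1 block(s) of size 3, 2 block(s) of size 1 → block sizes [3, 1, 1]

Assembling the blocks gives a Jordan form
J =
  [-1,  1,  0,  0,  0]
  [ 0, -1,  1,  0,  0]
  [ 0,  0, -1,  0,  0]
  [ 0,  0,  0, -1,  0]
  [ 0,  0,  0,  0, -1]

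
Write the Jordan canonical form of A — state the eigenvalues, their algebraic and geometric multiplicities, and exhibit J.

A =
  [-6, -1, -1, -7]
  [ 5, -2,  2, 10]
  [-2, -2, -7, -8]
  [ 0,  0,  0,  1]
J_3(-5) ⊕ J_1(1)

The characteristic polynomial is
  det(x·I − A) = x^4 + 14*x^3 + 60*x^2 + 50*x - 125 = (x - 1)*(x + 5)^3

Eigenvalues and multiplicities (the geometric multiplicity of λ is n − rank(A − λI), which equals the number of Jordan blocks for λ):
  λ = -5: algebraic multiplicity = 3, geometric multiplicity = 1
  λ = 1: algebraic multiplicity = 1, geometric multiplicity = 1

Determining the block sizes for each eigenvalue:
  λ = -5: one block (gm = 1), so the single block has size am = 3 → block sizes [3]
  λ = 1: one block (gm = 1), so the single block has size am = 1 → block sizes [1]

Assembling the blocks gives a Jordan form
J =
  [-5,  1,  0, 0]
  [ 0, -5,  1, 0]
  [ 0,  0, -5, 0]
  [ 0,  0,  0, 1]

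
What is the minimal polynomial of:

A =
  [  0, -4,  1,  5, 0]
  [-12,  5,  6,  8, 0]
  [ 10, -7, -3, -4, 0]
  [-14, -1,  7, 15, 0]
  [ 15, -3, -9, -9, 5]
x^4 - 17*x^3 + 105*x^2 - 275*x + 250

The characteristic polynomial is χ_A(x) = (x - 5)^4*(x - 2), so the eigenvalues are known. The minimal polynomial is
  m_A(x) = Π_λ (x − λ)^{k_λ}
where k_λ is the size of the *largest* Jordan block for λ (equivalently, the smallest k with (A − λI)^k v = 0 for every generalised eigenvector v of λ).

  λ = 2: largest Jordan block has size 1, contributing (x − 2)
  λ = 5: largest Jordan block has size 3, contributing (x − 5)^3

So m_A(x) = (x - 5)^3*(x - 2) = x^4 - 17*x^3 + 105*x^2 - 275*x + 250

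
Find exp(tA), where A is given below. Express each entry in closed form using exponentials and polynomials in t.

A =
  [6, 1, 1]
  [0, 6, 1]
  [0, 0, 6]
e^{tA} =
  [exp(6*t), t*exp(6*t), t^2*exp(6*t)/2 + t*exp(6*t)]
  [0, exp(6*t), t*exp(6*t)]
  [0, 0, exp(6*t)]

Strategy: write A = P · J · P⁻¹ where J is a Jordan canonical form, so e^{tA} = P · e^{tJ} · P⁻¹, and e^{tJ} can be computed block-by-block.

A has Jordan form
J =
  [6, 1, 0]
  [0, 6, 1]
  [0, 0, 6]
(up to reordering of blocks).

Per-block formulas:
  For a 3×3 Jordan block J_3(6): exp(t · J_3(6)) = e^(6t)·(I + t·N + (t^2/2)·N^2), where N is the 3×3 nilpotent shift.

After assembling e^{tJ} and conjugating by P, we get:

e^{tA} =
  [exp(6*t), t*exp(6*t), t^2*exp(6*t)/2 + t*exp(6*t)]
  [0, exp(6*t), t*exp(6*t)]
  [0, 0, exp(6*t)]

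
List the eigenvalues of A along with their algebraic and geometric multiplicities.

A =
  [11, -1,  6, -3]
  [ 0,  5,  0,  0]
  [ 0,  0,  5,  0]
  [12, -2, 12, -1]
λ = 5: alg = 4, geom = 3

Step 1 — factor the characteristic polynomial to read off the algebraic multiplicities:
  χ_A(x) = (x - 5)^4

Step 2 — compute geometric multiplicities via the rank-nullity identity g(λ) = n − rank(A − λI):
  rank(A − (5)·I) = 1, so dim ker(A − (5)·I) = n − 1 = 3

Summary:
  λ = 5: algebraic multiplicity = 4, geometric multiplicity = 3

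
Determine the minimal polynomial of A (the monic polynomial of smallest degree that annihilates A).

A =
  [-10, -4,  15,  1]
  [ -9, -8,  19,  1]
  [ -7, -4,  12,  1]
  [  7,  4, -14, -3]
x^4 + 9*x^3 + 30*x^2 + 44*x + 24

The characteristic polynomial is χ_A(x) = (x + 2)^3*(x + 3), so the eigenvalues are known. The minimal polynomial is
  m_A(x) = Π_λ (x − λ)^{k_λ}
where k_λ is the size of the *largest* Jordan block for λ (equivalently, the smallest k with (A − λI)^k v = 0 for every generalised eigenvector v of λ).

  λ = -3: largest Jordan block has size 1, contributing (x + 3)
  λ = -2: largest Jordan block has size 3, contributing (x + 2)^3

So m_A(x) = (x + 2)^3*(x + 3) = x^4 + 9*x^3 + 30*x^2 + 44*x + 24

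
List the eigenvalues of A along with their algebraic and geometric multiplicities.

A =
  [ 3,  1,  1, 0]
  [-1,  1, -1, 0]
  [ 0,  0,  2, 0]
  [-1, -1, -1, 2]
λ = 2: alg = 4, geom = 3

Step 1 — factor the characteristic polynomial to read off the algebraic multiplicities:
  χ_A(x) = (x - 2)^4

Step 2 — compute geometric multiplicities via the rank-nullity identity g(λ) = n − rank(A − λI):
  rank(A − (2)·I) = 1, so dim ker(A − (2)·I) = n − 1 = 3

Summary:
  λ = 2: algebraic multiplicity = 4, geometric multiplicity = 3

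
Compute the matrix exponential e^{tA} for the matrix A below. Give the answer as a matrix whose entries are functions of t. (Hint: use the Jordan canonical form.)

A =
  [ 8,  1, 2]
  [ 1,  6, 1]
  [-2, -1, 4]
e^{tA} =
  [t^2*exp(6*t)/2 + 2*t*exp(6*t) + exp(6*t), t*exp(6*t), t^2*exp(6*t)/2 + 2*t*exp(6*t)]
  [t*exp(6*t), exp(6*t), t*exp(6*t)]
  [-t^2*exp(6*t)/2 - 2*t*exp(6*t), -t*exp(6*t), -t^2*exp(6*t)/2 - 2*t*exp(6*t) + exp(6*t)]

Strategy: write A = P · J · P⁻¹ where J is a Jordan canonical form, so e^{tA} = P · e^{tJ} · P⁻¹, and e^{tJ} can be computed block-by-block.

A has Jordan form
J =
  [6, 1, 0]
  [0, 6, 1]
  [0, 0, 6]
(up to reordering of blocks).

Per-block formulas:
  For a 3×3 Jordan block J_3(6): exp(t · J_3(6)) = e^(6t)·(I + t·N + (t^2/2)·N^2), where N is the 3×3 nilpotent shift.

After assembling e^{tJ} and conjugating by P, we get:

e^{tA} =
  [t^2*exp(6*t)/2 + 2*t*exp(6*t) + exp(6*t), t*exp(6*t), t^2*exp(6*t)/2 + 2*t*exp(6*t)]
  [t*exp(6*t), exp(6*t), t*exp(6*t)]
  [-t^2*exp(6*t)/2 - 2*t*exp(6*t), -t*exp(6*t), -t^2*exp(6*t)/2 - 2*t*exp(6*t) + exp(6*t)]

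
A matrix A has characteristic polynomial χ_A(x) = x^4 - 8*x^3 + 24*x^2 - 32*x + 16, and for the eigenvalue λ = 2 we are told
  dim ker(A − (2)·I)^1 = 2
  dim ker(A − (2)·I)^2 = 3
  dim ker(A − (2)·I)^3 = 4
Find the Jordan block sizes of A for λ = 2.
Block sizes for λ = 2: [3, 1]

From the dimensions of kernels of powers, the number of Jordan blocks of size at least j is d_j − d_{j−1} where d_j = dim ker(N^j) (with d_0 = 0). Computing the differences gives [2, 1, 1].
The number of blocks of size exactly k is (#blocks of size ≥ k) − (#blocks of size ≥ k + 1), so the partition is: 1 block(s) of size 1, 1 block(s) of size 3.
In nonincreasing order the block sizes are [3, 1].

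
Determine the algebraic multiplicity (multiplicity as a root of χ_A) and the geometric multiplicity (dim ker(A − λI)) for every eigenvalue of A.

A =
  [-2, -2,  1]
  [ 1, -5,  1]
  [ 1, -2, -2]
λ = -3: alg = 3, geom = 2

Step 1 — factor the characteristic polynomial to read off the algebraic multiplicities:
  χ_A(x) = (x + 3)^3

Step 2 — compute geometric multiplicities via the rank-nullity identity g(λ) = n − rank(A − λI):
  rank(A − (-3)·I) = 1, so dim ker(A − (-3)·I) = n − 1 = 2

Summary:
  λ = -3: algebraic multiplicity = 3, geometric multiplicity = 2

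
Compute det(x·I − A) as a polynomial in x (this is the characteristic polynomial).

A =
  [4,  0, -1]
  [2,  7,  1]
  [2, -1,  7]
x^3 - 18*x^2 + 108*x - 216

Expanding det(x·I − A) (e.g. by cofactor expansion or by noting that A is similar to its Jordan form J, which has the same characteristic polynomial as A) gives
  χ_A(x) = x^3 - 18*x^2 + 108*x - 216
which factors as (x - 6)^3. The eigenvalues (with algebraic multiplicities) are λ = 6 with multiplicity 3.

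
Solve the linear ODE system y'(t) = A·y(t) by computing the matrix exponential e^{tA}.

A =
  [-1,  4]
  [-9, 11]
e^{tA} =
  [-6*t*exp(5*t) + exp(5*t), 4*t*exp(5*t)]
  [-9*t*exp(5*t), 6*t*exp(5*t) + exp(5*t)]

Strategy: write A = P · J · P⁻¹ where J is a Jordan canonical form, so e^{tA} = P · e^{tJ} · P⁻¹, and e^{tJ} can be computed block-by-block.

A has Jordan form
J =
  [5, 1]
  [0, 5]
(up to reordering of blocks).

Per-block formulas:
  For a 2×2 Jordan block J_2(5): exp(t · J_2(5)) = e^(5t)·(I + t·N), where N is the 2×2 nilpotent shift.

After assembling e^{tJ} and conjugating by P, we get:

e^{tA} =
  [-6*t*exp(5*t) + exp(5*t), 4*t*exp(5*t)]
  [-9*t*exp(5*t), 6*t*exp(5*t) + exp(5*t)]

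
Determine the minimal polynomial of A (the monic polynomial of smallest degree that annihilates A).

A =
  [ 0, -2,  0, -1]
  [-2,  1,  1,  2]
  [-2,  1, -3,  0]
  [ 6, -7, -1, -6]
x^3 + 6*x^2 + 12*x + 8

The characteristic polynomial is χ_A(x) = (x + 2)^4, so the eigenvalues are known. The minimal polynomial is
  m_A(x) = Π_λ (x − λ)^{k_λ}
where k_λ is the size of the *largest* Jordan block for λ (equivalently, the smallest k with (A − λI)^k v = 0 for every generalised eigenvector v of λ).

  λ = -2: largest Jordan block has size 3, contributing (x + 2)^3

So m_A(x) = (x + 2)^3 = x^3 + 6*x^2 + 12*x + 8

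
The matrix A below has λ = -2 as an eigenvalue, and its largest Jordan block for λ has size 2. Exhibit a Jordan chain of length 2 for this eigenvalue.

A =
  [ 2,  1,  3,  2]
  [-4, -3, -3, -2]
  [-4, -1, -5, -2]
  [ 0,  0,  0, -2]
A Jordan chain for λ = -2 of length 2:
v_1 = (4, -4, -4, 0)ᵀ
v_2 = (1, 0, 0, 0)ᵀ

Let N = A − (-2)·I. We want v_2 with N^2 v_2 = 0 but N^1 v_2 ≠ 0; then v_{j-1} := N · v_j for j = 2, …, 2.

Pick v_2 = (1, 0, 0, 0)ᵀ.
Then v_1 = N · v_2 = (4, -4, -4, 0)ᵀ.

Sanity check: (A − (-2)·I) v_1 = (0, 0, 0, 0)ᵀ = 0. ✓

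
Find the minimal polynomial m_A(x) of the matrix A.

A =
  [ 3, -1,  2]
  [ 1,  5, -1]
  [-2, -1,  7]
x^3 - 15*x^2 + 75*x - 125

The characteristic polynomial is χ_A(x) = (x - 5)^3, so the eigenvalues are known. The minimal polynomial is
  m_A(x) = Π_λ (x − λ)^{k_λ}
where k_λ is the size of the *largest* Jordan block for λ (equivalently, the smallest k with (A − λI)^k v = 0 for every generalised eigenvector v of λ).

  λ = 5: largest Jordan block has size 3, contributing (x − 5)^3

So m_A(x) = (x - 5)^3 = x^3 - 15*x^2 + 75*x - 125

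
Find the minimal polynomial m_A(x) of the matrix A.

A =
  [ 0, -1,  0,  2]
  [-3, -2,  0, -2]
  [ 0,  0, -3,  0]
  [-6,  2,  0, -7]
x^2 + 6*x + 9

The characteristic polynomial is χ_A(x) = (x + 3)^4, so the eigenvalues are known. The minimal polynomial is
  m_A(x) = Π_λ (x − λ)^{k_λ}
where k_λ is the size of the *largest* Jordan block for λ (equivalently, the smallest k with (A − λI)^k v = 0 for every generalised eigenvector v of λ).

  λ = -3: largest Jordan block has size 2, contributing (x + 3)^2

So m_A(x) = (x + 3)^2 = x^2 + 6*x + 9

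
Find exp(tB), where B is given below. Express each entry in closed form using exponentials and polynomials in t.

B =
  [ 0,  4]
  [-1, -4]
e^{tB} =
  [2*t*exp(-2*t) + exp(-2*t), 4*t*exp(-2*t)]
  [-t*exp(-2*t), -2*t*exp(-2*t) + exp(-2*t)]

Strategy: write B = P · J · P⁻¹ where J is a Jordan canonical form, so e^{tB} = P · e^{tJ} · P⁻¹, and e^{tJ} can be computed block-by-block.

B has Jordan form
J =
  [-2,  1]
  [ 0, -2]
(up to reordering of blocks).

Per-block formulas:
  For a 2×2 Jordan block J_2(-2): exp(t · J_2(-2)) = e^(-2t)·(I + t·N), where N is the 2×2 nilpotent shift.

After assembling e^{tJ} and conjugating by P, we get:

e^{tB} =
  [2*t*exp(-2*t) + exp(-2*t), 4*t*exp(-2*t)]
  [-t*exp(-2*t), -2*t*exp(-2*t) + exp(-2*t)]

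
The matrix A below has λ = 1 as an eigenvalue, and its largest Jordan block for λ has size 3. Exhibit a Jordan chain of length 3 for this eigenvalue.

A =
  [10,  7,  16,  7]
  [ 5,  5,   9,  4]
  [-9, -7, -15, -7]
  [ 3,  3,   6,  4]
A Jordan chain for λ = 1 of length 3:
v_1 = (-7, -4, 7, -3)ᵀ
v_2 = (9, 5, -9, 3)ᵀ
v_3 = (1, 0, 0, 0)ᵀ

Let N = A − (1)·I. We want v_3 with N^3 v_3 = 0 but N^2 v_3 ≠ 0; then v_{j-1} := N · v_j for j = 3, …, 2.

Pick v_3 = (1, 0, 0, 0)ᵀ.
Then v_2 = N · v_3 = (9, 5, -9, 3)ᵀ.
Then v_1 = N · v_2 = (-7, -4, 7, -3)ᵀ.

Sanity check: (A − (1)·I) v_1 = (0, 0, 0, 0)ᵀ = 0. ✓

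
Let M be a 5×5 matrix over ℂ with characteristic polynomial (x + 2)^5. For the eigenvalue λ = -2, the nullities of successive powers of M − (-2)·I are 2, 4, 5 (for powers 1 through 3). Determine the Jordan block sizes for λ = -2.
Block sizes for λ = -2: [3, 2]

From the dimensions of kernels of powers, the number of Jordan blocks of size at least j is d_j − d_{j−1} where d_j = dim ker(N^j) (with d_0 = 0). Computing the differences gives [2, 2, 1].
The number of blocks of size exactly k is (#blocks of size ≥ k) − (#blocks of size ≥ k + 1), so the partition is: 1 block(s) of size 2, 1 block(s) of size 3.
In nonincreasing order the block sizes are [3, 2].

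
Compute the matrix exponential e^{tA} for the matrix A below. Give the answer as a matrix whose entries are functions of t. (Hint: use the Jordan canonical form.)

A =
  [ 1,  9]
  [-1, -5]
e^{tA} =
  [3*t*exp(-2*t) + exp(-2*t), 9*t*exp(-2*t)]
  [-t*exp(-2*t), -3*t*exp(-2*t) + exp(-2*t)]

Strategy: write A = P · J · P⁻¹ where J is a Jordan canonical form, so e^{tA} = P · e^{tJ} · P⁻¹, and e^{tJ} can be computed block-by-block.

A has Jordan form
J =
  [-2,  1]
  [ 0, -2]
(up to reordering of blocks).

Per-block formulas:
  For a 2×2 Jordan block J_2(-2): exp(t · J_2(-2)) = e^(-2t)·(I + t·N), where N is the 2×2 nilpotent shift.

After assembling e^{tJ} and conjugating by P, we get:

e^{tA} =
  [3*t*exp(-2*t) + exp(-2*t), 9*t*exp(-2*t)]
  [-t*exp(-2*t), -3*t*exp(-2*t) + exp(-2*t)]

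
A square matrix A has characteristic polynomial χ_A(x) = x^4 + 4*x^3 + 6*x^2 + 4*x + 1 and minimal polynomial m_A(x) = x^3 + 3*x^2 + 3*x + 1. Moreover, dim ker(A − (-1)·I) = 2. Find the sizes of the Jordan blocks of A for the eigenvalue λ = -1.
Block sizes for λ = -1: [3, 1]

Step 1 — from the characteristic polynomial, algebraic multiplicity of λ = -1 is 4. From dim ker(A − (-1)·I) = 2, there are exactly 2 Jordan blocks for λ = -1.
Step 2 — from the minimal polynomial, the factor (x + 1)^3 tells us the largest block for λ = -1 has size 3.
Step 3 — with total size 4, 2 blocks, and largest block 3, the block sizes (in nonincreasing order) are [3, 1].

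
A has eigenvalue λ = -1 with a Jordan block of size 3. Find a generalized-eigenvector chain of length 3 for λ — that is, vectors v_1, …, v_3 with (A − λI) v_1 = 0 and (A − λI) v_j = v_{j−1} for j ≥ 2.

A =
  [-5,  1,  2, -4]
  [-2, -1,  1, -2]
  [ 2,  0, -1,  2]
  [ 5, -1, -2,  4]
A Jordan chain for λ = -1 of length 3:
v_1 = (1, 0, 0, -1)ᵀ
v_2 = (2, 1, 0, -2)ᵀ
v_3 = (0, 0, 1, 0)ᵀ

Let N = A − (-1)·I. We want v_3 with N^3 v_3 = 0 but N^2 v_3 ≠ 0; then v_{j-1} := N · v_j for j = 3, …, 2.

Pick v_3 = (0, 0, 1, 0)ᵀ.
Then v_2 = N · v_3 = (2, 1, 0, -2)ᵀ.
Then v_1 = N · v_2 = (1, 0, 0, -1)ᵀ.

Sanity check: (A − (-1)·I) v_1 = (0, 0, 0, 0)ᵀ = 0. ✓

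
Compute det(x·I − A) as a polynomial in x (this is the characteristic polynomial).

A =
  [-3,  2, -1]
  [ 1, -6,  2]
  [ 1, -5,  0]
x^3 + 9*x^2 + 27*x + 27

Expanding det(x·I − A) (e.g. by cofactor expansion or by noting that A is similar to its Jordan form J, which has the same characteristic polynomial as A) gives
  χ_A(x) = x^3 + 9*x^2 + 27*x + 27
which factors as (x + 3)^3. The eigenvalues (with algebraic multiplicities) are λ = -3 with multiplicity 3.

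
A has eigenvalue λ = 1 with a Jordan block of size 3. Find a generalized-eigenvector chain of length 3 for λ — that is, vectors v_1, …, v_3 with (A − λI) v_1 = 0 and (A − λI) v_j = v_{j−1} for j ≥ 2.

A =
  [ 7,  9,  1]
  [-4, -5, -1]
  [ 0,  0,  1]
A Jordan chain for λ = 1 of length 3:
v_1 = (-3, 2, 0)ᵀ
v_2 = (1, -1, 0)ᵀ
v_3 = (0, 0, 1)ᵀ

Let N = A − (1)·I. We want v_3 with N^3 v_3 = 0 but N^2 v_3 ≠ 0; then v_{j-1} := N · v_j for j = 3, …, 2.

Pick v_3 = (0, 0, 1)ᵀ.
Then v_2 = N · v_3 = (1, -1, 0)ᵀ.
Then v_1 = N · v_2 = (-3, 2, 0)ᵀ.

Sanity check: (A − (1)·I) v_1 = (0, 0, 0)ᵀ = 0. ✓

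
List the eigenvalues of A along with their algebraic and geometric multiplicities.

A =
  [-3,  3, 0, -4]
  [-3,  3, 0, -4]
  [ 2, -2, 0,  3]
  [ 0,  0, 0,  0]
λ = 0: alg = 4, geom = 2

Step 1 — factor the characteristic polynomial to read off the algebraic multiplicities:
  χ_A(x) = x^4

Step 2 — compute geometric multiplicities via the rank-nullity identity g(λ) = n − rank(A − λI):
  rank(A − (0)·I) = 2, so dim ker(A − (0)·I) = n − 2 = 2

Summary:
  λ = 0: algebraic multiplicity = 4, geometric multiplicity = 2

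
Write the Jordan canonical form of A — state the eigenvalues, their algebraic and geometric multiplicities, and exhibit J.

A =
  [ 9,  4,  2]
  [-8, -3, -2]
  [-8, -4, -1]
J_1(1) ⊕ J_1(1) ⊕ J_1(3)

The characteristic polynomial is
  det(x·I − A) = x^3 - 5*x^2 + 7*x - 3 = (x - 3)*(x - 1)^2

Eigenvalues and multiplicities (the geometric multiplicity of λ is n − rank(A − λI), which equals the number of Jordan blocks for λ):
  λ = 1: algebraic multiplicity = 2, geometric multiplicity = 2
  λ = 3: algebraic multiplicity = 1, geometric multiplicity = 1

Determining the block sizes for each eigenvalue:
  λ = 1: gm = am = 2, so every block has size 1 → block sizes [1, 1]
  λ = 3: one block (gm = 1), so the single block has size am = 1 → block sizes [1]

Assembling the blocks gives a Jordan form
J =
  [1, 0, 0]
  [0, 1, 0]
  [0, 0, 3]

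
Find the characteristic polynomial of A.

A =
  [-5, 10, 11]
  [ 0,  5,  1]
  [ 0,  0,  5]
x^3 - 5*x^2 - 25*x + 125

Expanding det(x·I − A) (e.g. by cofactor expansion or by noting that A is similar to its Jordan form J, which has the same characteristic polynomial as A) gives
  χ_A(x) = x^3 - 5*x^2 - 25*x + 125
which factors as (x - 5)^2*(x + 5). The eigenvalues (with algebraic multiplicities) are λ = -5 with multiplicity 1, λ = 5 with multiplicity 2.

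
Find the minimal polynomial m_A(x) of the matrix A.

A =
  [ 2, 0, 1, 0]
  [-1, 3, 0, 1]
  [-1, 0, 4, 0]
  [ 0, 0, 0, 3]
x^3 - 9*x^2 + 27*x - 27

The characteristic polynomial is χ_A(x) = (x - 3)^4, so the eigenvalues are known. The minimal polynomial is
  m_A(x) = Π_λ (x − λ)^{k_λ}
where k_λ is the size of the *largest* Jordan block for λ (equivalently, the smallest k with (A − λI)^k v = 0 for every generalised eigenvector v of λ).

  λ = 3: largest Jordan block has size 3, contributing (x − 3)^3

So m_A(x) = (x - 3)^3 = x^3 - 9*x^2 + 27*x - 27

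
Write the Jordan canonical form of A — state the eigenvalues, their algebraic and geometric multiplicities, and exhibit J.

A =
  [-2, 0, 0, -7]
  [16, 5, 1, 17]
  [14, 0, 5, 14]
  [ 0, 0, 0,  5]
J_1(-2) ⊕ J_2(5) ⊕ J_1(5)

The characteristic polynomial is
  det(x·I − A) = x^4 - 13*x^3 + 45*x^2 + 25*x - 250 = (x - 5)^3*(x + 2)

Eigenvalues and multiplicities (the geometric multiplicity of λ is n − rank(A − λI), which equals the number of Jordan blocks for λ):
  λ = -2: algebraic multiplicity = 1, geometric multiplicity = 1
  λ = 5: algebraic multiplicity = 3, geometric multiplicity = 2

Determining the block sizes for each eigenvalue:
  λ = -2: one block (gm = 1), so the single block has size am = 1 → block sizes [1]
  λ = 5: 2 blocks summing to 3 forces exactly one block of size 2 and the rest size 1 → block sizes [2, 1]

Assembling the blocks gives a Jordan form
J =
  [-2, 0, 0, 0]
  [ 0, 5, 1, 0]
  [ 0, 0, 5, 0]
  [ 0, 0, 0, 5]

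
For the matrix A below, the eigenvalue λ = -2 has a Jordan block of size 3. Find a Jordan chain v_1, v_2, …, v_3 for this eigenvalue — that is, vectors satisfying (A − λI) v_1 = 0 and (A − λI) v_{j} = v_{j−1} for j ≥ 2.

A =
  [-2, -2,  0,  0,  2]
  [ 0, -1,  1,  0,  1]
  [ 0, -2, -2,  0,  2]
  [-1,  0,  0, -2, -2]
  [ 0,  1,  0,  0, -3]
A Jordan chain for λ = -2 of length 3:
v_1 = (-2, 1, -2, 0, 1)ᵀ
v_2 = (0, 1, 0, 0, 0)ᵀ
v_3 = (0, 0, 1, 0, 0)ᵀ

Let N = A − (-2)·I. We want v_3 with N^3 v_3 = 0 but N^2 v_3 ≠ 0; then v_{j-1} := N · v_j for j = 3, …, 2.

Pick v_3 = (0, 0, 1, 0, 0)ᵀ.
Then v_2 = N · v_3 = (0, 1, 0, 0, 0)ᵀ.
Then v_1 = N · v_2 = (-2, 1, -2, 0, 1)ᵀ.

Sanity check: (A − (-2)·I) v_1 = (0, 0, 0, 0, 0)ᵀ = 0. ✓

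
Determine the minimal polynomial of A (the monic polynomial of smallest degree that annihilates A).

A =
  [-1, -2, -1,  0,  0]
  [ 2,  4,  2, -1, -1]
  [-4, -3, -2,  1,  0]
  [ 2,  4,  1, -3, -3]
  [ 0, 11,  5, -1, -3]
x^3 + 3*x^2 + 3*x + 1

The characteristic polynomial is χ_A(x) = (x + 1)^5, so the eigenvalues are known. The minimal polynomial is
  m_A(x) = Π_λ (x − λ)^{k_λ}
where k_λ is the size of the *largest* Jordan block for λ (equivalently, the smallest k with (A − λI)^k v = 0 for every generalised eigenvector v of λ).

  λ = -1: largest Jordan block has size 3, contributing (x + 1)^3

So m_A(x) = (x + 1)^3 = x^3 + 3*x^2 + 3*x + 1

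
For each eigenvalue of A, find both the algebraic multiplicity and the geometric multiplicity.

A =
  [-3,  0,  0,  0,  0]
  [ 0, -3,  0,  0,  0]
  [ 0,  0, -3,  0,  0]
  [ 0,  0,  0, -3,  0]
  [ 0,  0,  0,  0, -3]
λ = -3: alg = 5, geom = 5

Step 1 — factor the characteristic polynomial to read off the algebraic multiplicities:
  χ_A(x) = (x + 3)^5

Step 2 — compute geometric multiplicities via the rank-nullity identity g(λ) = n − rank(A − λI):
  rank(A − (-3)·I) = 0, so dim ker(A − (-3)·I) = n − 0 = 5

Summary:
  λ = -3: algebraic multiplicity = 5, geometric multiplicity = 5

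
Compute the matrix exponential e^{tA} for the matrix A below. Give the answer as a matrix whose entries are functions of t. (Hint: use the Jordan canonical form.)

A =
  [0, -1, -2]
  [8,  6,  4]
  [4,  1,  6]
e^{tA} =
  [-4*t*exp(4*t) + exp(4*t), -t*exp(4*t), -2*t*exp(4*t)]
  [8*t*exp(4*t), 2*t*exp(4*t) + exp(4*t), 4*t*exp(4*t)]
  [4*t*exp(4*t), t*exp(4*t), 2*t*exp(4*t) + exp(4*t)]

Strategy: write A = P · J · P⁻¹ where J is a Jordan canonical form, so e^{tA} = P · e^{tJ} · P⁻¹, and e^{tJ} can be computed block-by-block.

A has Jordan form
J =
  [4, 1, 0]
  [0, 4, 0]
  [0, 0, 4]
(up to reordering of blocks).

Per-block formulas:
  For a 1×1 block at λ = 4: exp(t · [4]) = [e^(4t)].
  For a 2×2 Jordan block J_2(4): exp(t · J_2(4)) = e^(4t)·(I + t·N), where N is the 2×2 nilpotent shift.

After assembling e^{tJ} and conjugating by P, we get:

e^{tA} =
  [-4*t*exp(4*t) + exp(4*t), -t*exp(4*t), -2*t*exp(4*t)]
  [8*t*exp(4*t), 2*t*exp(4*t) + exp(4*t), 4*t*exp(4*t)]
  [4*t*exp(4*t), t*exp(4*t), 2*t*exp(4*t) + exp(4*t)]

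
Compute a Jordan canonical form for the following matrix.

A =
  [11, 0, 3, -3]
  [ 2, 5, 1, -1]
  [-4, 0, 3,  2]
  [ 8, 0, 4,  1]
J_2(5) ⊕ J_1(5) ⊕ J_1(5)

The characteristic polynomial is
  det(x·I − A) = x^4 - 20*x^3 + 150*x^2 - 500*x + 625 = (x - 5)^4

Eigenvalues and multiplicities (the geometric multiplicity of λ is n − rank(A − λI), which equals the number of Jordan blocks for λ):
  λ = 5: algebraic multiplicity = 4, geometric multiplicity = 3

Determining the block sizes for each eigenvalue:
  λ = 5: 3 blocks summing to 4 forces exactly one block of size 2 and the rest size 1 → block sizes [2, 1, 1]

Assembling the blocks gives a Jordan form
J =
  [5, 1, 0, 0]
  [0, 5, 0, 0]
  [0, 0, 5, 0]
  [0, 0, 0, 5]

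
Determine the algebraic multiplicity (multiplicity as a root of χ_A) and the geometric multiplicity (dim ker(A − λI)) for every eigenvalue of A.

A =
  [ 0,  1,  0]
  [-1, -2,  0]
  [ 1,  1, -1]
λ = -1: alg = 3, geom = 2

Step 1 — factor the characteristic polynomial to read off the algebraic multiplicities:
  χ_A(x) = (x + 1)^3

Step 2 — compute geometric multiplicities via the rank-nullity identity g(λ) = n − rank(A − λI):
  rank(A − (-1)·I) = 1, so dim ker(A − (-1)·I) = n − 1 = 2

Summary:
  λ = -1: algebraic multiplicity = 3, geometric multiplicity = 2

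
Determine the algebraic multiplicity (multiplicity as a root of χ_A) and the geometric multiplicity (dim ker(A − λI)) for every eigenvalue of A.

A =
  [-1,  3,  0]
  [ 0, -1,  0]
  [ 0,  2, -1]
λ = -1: alg = 3, geom = 2

Step 1 — factor the characteristic polynomial to read off the algebraic multiplicities:
  χ_A(x) = (x + 1)^3

Step 2 — compute geometric multiplicities via the rank-nullity identity g(λ) = n − rank(A − λI):
  rank(A − (-1)·I) = 1, so dim ker(A − (-1)·I) = n − 1 = 2

Summary:
  λ = -1: algebraic multiplicity = 3, geometric multiplicity = 2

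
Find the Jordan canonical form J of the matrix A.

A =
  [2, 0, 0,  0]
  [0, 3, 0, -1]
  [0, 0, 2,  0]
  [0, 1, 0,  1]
J_2(2) ⊕ J_1(2) ⊕ J_1(2)

The characteristic polynomial is
  det(x·I − A) = x^4 - 8*x^3 + 24*x^2 - 32*x + 16 = (x - 2)^4

Eigenvalues and multiplicities (the geometric multiplicity of λ is n − rank(A − λI), which equals the number of Jordan blocks for λ):
  λ = 2: algebraic multiplicity = 4, geometric multiplicity = 3

Determining the block sizes for each eigenvalue:
  λ = 2: 3 blocks summing to 4 forces exactly one block of size 2 and the rest size 1 → block sizes [2, 1, 1]

Assembling the blocks gives a Jordan form
J =
  [2, 1, 0, 0]
  [0, 2, 0, 0]
  [0, 0, 2, 0]
  [0, 0, 0, 2]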